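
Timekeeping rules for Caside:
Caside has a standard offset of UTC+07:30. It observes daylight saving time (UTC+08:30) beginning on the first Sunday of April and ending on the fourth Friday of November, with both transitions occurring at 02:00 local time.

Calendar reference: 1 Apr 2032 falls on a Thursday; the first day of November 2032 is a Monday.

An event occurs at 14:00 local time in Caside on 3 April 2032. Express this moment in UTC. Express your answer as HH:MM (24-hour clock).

1 April 2032 is a Thursday, so the first Sunday is April 4.
1 November 2032 is a Monday, so the first Friday is November 5 and the fourth is November 26.
Daylight saving runs 4 April – 26 November; 3 April 2032 is outside that window, so Caside is on standard time at UTC+07:30.
14:00 local − 7h30m = 06:30 UTC.

06:30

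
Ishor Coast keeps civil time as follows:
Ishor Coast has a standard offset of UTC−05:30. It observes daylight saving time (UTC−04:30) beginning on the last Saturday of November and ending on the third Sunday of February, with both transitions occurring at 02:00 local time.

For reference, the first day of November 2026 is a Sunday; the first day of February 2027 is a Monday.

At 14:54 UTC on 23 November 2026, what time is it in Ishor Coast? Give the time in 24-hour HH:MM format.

1 November 2026 is a Sunday, so Saturdays fall on 7, 14, 21, 28; the last is November 28.
1 February 2027 is a Monday, so the first Sunday is February 7 and the third is February 21.
At the standard offset (UTC−05:30), 14:54 UTC − 5h30m = 09:24 Ishor Coast standard time.
The standard-time date in Ishor Coast, 23 November 2026, does not fall between 28 November 2026 and 21 February 2027, so daylight saving is not in effect and Ishor Coast is at UTC−05:30.
14:54 UTC − 5h30m = 09:24 local.

09:24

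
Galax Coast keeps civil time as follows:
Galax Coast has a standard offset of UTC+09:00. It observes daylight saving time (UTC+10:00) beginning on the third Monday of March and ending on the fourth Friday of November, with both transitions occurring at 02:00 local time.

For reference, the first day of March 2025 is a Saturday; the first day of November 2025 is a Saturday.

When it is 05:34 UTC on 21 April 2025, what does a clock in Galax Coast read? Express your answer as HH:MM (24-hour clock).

1 March 2025 is a Saturday, so the first Monday is March 3 and the third is March 17.
1 November 2025 is a Saturday, so the first Friday is November 7 and the fourth is November 28.
At the standard offset (UTC+09:00), 05:34 UTC + 9h = 14:34 Galax Coast standard time.
The standard-time date in Galax Coast, 21 April 2025, lies within the daylight-saving period (17 March – 28 November), so Galax Coast is on daylight time, UTC+10:00.
05:34 UTC + 10h = 15:34 local.

15:34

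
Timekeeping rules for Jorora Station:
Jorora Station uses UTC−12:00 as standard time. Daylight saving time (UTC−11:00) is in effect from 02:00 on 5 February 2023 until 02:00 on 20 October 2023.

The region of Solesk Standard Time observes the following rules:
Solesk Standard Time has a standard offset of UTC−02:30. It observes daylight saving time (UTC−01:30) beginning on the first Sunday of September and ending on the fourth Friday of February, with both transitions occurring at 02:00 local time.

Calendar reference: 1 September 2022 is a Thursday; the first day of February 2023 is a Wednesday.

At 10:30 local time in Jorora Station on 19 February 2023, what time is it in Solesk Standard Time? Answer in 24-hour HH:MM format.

20:00

19 February 2023 falls between 5 February and 20 October, so daylight saving is in effect and Jorora Station is at UTC−11:00.
10:30 Jorora Station + 11h = 21:30 UTC.
1 September 2022 is a Thursday, so the first Sunday is September 4.
1 February 2023 is a Wednesday, so the first Friday is February 3 and the fourth is February 24.
At the standard offset (UTC−02:30), 21:30 UTC − 2h30m = 19:00 Solesk Standard Time standard time.
Daylight saving runs 4 September 2022 – 24 February 2023; the standard-time date in Solesk Standard Time, 19 February 2023, is inside that window, so Solesk Standard Time is at UTC−01:30.
21:30 UTC − 1h30m = 20:00 Solesk Standard Time.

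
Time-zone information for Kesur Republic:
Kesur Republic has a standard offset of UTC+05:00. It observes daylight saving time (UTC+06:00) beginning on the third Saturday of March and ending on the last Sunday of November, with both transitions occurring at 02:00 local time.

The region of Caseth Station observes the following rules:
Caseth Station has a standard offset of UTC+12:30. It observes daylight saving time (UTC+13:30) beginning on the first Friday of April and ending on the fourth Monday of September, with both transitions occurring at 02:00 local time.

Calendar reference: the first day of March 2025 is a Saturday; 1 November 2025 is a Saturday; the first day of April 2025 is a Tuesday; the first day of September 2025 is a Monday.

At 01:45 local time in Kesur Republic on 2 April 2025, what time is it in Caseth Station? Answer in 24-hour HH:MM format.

08:15

1 March 2025 is a Saturday, so the first Saturday is March 1 and the third is March 15.
1 November 2025 is a Saturday, so Sundays fall on 2, 9, 16, 23, 30; the last is November 30.
2 April 2025 lies within the daylight-saving period (15 March – 30 November), so Kesur Republic is on daylight time, UTC+06:00.
01:45 Kesur Republic − 6h = 19:45 UTC (rolling into the previous day, 1 April 2025).
1 April 2025 is a Tuesday, so the first Friday is April 4.
1 September 2025 is a Monday, so the first Monday is September 1 and the fourth is September 22.
At the standard offset (UTC+12:30), 19:45 UTC + 12h30m = 08:15 Caseth Station standard time (rolling into the next day, 2 April 2025).
The standard-time date in Caseth Station, 2 April 2025, is outside the daylight-saving period (4 April – 22 September), so Caseth Station is on standard time, UTC+12:30.
19:45 UTC + 12h30m = 08:15 Caseth Station (rolling into the next day, 2 April 2025).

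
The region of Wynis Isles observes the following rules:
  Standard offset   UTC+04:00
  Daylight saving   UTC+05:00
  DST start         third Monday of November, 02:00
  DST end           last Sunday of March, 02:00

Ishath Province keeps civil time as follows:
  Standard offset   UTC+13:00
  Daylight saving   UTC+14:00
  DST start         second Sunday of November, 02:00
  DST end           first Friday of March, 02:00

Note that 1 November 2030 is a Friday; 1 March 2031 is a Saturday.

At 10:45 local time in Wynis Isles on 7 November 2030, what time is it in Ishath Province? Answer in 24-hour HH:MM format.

1 November 2030 is a Friday, so the first Monday is November 4 and the third is November 18.
1 March 2031 is a Saturday, so Sundays fall on 2, 9, 16, 23, 30; the last is March 30.
7 November 2030 does not fall between 18 November 2030 and 30 March 2031, so daylight saving is not in effect and Wynis Isles is at UTC+04:00.
10:45 Wynis Isles − 4h = 06:45 UTC.
1 November 2030 is a Friday, so the first Sunday is November 3 and the second is November 10.
1 March 2031 is a Saturday, so the first Friday is March 7.
At the standard offset (UTC+13:00), 06:45 UTC + 13h = 19:45 Ishath Province standard time.
The standard-time date in Ishath Province, 7 November 2030, does not fall between 10 November 2030 and 7 March 2031, so daylight saving is not in effect and Ishath Province is at UTC+13:00.
06:45 UTC + 13h = 19:45 Ishath Province.

19:45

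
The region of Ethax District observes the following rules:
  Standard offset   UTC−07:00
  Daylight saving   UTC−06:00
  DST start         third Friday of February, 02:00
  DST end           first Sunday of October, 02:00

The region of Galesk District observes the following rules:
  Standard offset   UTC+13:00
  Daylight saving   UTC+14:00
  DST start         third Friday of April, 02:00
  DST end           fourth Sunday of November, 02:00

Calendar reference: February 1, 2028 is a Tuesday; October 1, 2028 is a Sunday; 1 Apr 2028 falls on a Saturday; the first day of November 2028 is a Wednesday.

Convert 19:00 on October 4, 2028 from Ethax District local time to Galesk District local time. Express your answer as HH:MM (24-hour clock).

1 February 2028 is a Tuesday, so the first Friday is February 4 and the third is February 18.
1 October 2028 is a Sunday, so the first Sunday is October 1.
October 4, 2028 does not fall between 18 February and 1 October, so daylight saving is not in effect and Ethax District is at UTC−07:00.
19:00 Ethax District + 7h = 02:00 UTC (rolling into the next day, 5 October 2028).
1 April 2028 is a Saturday, so the first Friday is April 7 and the third is April 21.
1 November 2028 is a Wednesday, so the first Sunday is November 5 and the fourth is November 26.
At the standard offset (UTC+13:00), 02:00 UTC + 13h = 15:00 Galesk District standard time.
The standard-time date in Galesk District, October 5, 2028, falls between 21 April and 26 November, so daylight saving is in effect and Galesk District is at UTC+14:00.
02:00 UTC + 14h = 16:00 Galesk District.

16:00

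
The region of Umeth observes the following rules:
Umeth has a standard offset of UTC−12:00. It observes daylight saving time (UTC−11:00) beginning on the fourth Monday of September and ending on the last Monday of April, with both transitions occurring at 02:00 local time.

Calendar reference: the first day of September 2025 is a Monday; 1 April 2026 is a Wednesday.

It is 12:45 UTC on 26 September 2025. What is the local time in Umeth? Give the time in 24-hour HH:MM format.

1 September 2025 is a Monday, so the first Monday is September 1 and the fourth is September 22.
1 April 2026 is a Wednesday, so Mondays fall on 6, 13, 20, 27; the last is April 27.
At the standard offset (UTC−12:00), 12:45 UTC − 12h = 00:45 Umeth standard time.
The standard-time date in Umeth, 26 September 2025, lies within the daylight-saving period (22 September 2025 – 27 April 2026), so Umeth is on daylight time, UTC−11:00.
12:45 UTC − 11h = 01:45 local.

01:45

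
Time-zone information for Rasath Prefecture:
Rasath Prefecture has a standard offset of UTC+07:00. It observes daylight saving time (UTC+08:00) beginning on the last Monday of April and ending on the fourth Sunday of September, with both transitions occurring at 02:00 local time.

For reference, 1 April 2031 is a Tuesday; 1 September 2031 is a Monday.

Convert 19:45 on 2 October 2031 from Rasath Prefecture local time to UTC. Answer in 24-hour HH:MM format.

1 April 2031 is a Tuesday, so Mondays fall on 7, 14, 21, 28; the last is April 28.
1 September 2031 is a Monday, so the first Sunday is September 7 and the fourth is September 28.
2 October 2031 is outside the daylight-saving period (28 April – 28 September), so Rasath Prefecture is on standard time, UTC+07:00.
19:45 local − 7h = 12:45 UTC.

12:45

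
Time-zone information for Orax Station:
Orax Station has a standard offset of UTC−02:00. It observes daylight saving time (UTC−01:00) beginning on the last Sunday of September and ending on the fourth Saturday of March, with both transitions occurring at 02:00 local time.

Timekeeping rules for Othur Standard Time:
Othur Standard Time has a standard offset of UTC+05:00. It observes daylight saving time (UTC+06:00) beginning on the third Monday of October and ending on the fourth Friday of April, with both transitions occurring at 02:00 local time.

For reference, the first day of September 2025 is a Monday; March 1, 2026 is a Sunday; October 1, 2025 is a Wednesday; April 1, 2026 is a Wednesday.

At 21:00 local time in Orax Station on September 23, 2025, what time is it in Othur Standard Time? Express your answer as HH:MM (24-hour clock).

04:00

1 September 2025 is a Monday, so Sundays fall on 7, 14, 21, 28; the last is September 28.
1 March 2026 is a Sunday, so the first Saturday is March 7 and the fourth is March 28.
September 23, 2025 is outside the daylight-saving period (28 September 2025 – 28 March 2026), so Orax Station is on standard time, UTC−02:00.
21:00 Orax Station + 2h = 23:00 UTC.
1 October 2025 is a Wednesday, so the first Monday is October 6 and the third is October 20.
1 April 2026 is a Wednesday, so the first Friday is April 3 and the fourth is April 24.
At the standard offset (UTC+05:00), 23:00 UTC + 5h = 04:00 Othur Standard Time standard time (rolling into the next day, 24 September 2025).
The standard-time date in Othur Standard Time, September 24, 2025, does not fall between 20 October 2025 and 24 April 2026, so daylight saving is not in effect and Othur Standard Time is at UTC+05:00.
23:00 UTC + 5h = 04:00 Othur Standard Time (rolling into the next day, 24 September 2025).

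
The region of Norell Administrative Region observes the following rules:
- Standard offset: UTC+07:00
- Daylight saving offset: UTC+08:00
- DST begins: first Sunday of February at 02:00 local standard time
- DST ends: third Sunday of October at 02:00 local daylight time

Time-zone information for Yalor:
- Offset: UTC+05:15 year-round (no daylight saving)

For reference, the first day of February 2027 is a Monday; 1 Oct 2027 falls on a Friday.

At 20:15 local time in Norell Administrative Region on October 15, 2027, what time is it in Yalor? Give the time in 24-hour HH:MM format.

1 February 2027 is a Monday, so the first Sunday is February 7.
1 October 2027 is a Friday, so the first Sunday is October 3 and the third is October 17.
October 15, 2027 falls between 7 February and 17 October, so daylight saving is in effect and Norell Administrative Region is at UTC+08:00.
20:15 Norell Administrative Region − 8h = 12:15 UTC.
Yalor has no daylight saving, so its offset is UTC+05:15 year-round.
12:15 UTC + 5h15m = 17:30 Yalor.

17:30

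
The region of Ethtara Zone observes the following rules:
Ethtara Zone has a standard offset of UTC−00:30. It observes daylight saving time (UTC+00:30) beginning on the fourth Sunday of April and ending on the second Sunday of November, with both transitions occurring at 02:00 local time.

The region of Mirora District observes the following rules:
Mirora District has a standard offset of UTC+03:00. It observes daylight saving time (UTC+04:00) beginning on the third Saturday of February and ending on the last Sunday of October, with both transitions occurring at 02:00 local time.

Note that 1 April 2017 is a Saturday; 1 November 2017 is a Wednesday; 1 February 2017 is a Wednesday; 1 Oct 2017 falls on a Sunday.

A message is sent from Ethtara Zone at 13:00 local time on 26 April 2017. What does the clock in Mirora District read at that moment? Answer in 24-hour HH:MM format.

1 April 2017 is a Saturday, so the first Sunday is April 2 and the fourth is April 23.
1 November 2017 is a Wednesday, so the first Sunday is November 5 and the second is November 12.
Daylight saving runs 23 April – 12 November; 26 April 2017 is inside that window, so Ethtara Zone is at UTC+00:30.
13:00 Ethtara Zone − 0h30m = 12:30 UTC.
1 February 2017 is a Wednesday, so the first Saturday is February 4 and the third is February 18.
1 October 2017 is a Sunday, so Sundays fall on 1, 8, 15, 22, 29; the last is October 29.
At the standard offset (UTC+03:00), 12:30 UTC + 3h = 15:30 Mirora District standard time.
Daylight saving runs 18 February – 29 October; the standard-time date in Mirora District, 26 April 2017, is inside that window, so Mirora District is at UTC+04:00.
12:30 UTC + 4h = 16:30 Mirora District.

16:30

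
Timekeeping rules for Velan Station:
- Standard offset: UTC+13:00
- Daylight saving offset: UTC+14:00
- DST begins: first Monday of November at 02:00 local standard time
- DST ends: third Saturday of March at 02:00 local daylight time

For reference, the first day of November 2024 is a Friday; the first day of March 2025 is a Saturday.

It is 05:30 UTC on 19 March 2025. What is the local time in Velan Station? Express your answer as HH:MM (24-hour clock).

1 November 2024 is a Friday, so the first Monday is November 4.
1 March 2025 is a Saturday, so the first Saturday is March 1 and the third is March 15.
At the standard offset (UTC+13:00), 05:30 UTC + 13h = 18:30 Velan Station standard time.
The standard-time date in Velan Station, 19 March 2025, is outside the daylight-saving period (4 November 2024 – 15 March 2025), so Velan Station is on standard time, UTC+13:00.
05:30 UTC + 13h = 18:30 local.

18:30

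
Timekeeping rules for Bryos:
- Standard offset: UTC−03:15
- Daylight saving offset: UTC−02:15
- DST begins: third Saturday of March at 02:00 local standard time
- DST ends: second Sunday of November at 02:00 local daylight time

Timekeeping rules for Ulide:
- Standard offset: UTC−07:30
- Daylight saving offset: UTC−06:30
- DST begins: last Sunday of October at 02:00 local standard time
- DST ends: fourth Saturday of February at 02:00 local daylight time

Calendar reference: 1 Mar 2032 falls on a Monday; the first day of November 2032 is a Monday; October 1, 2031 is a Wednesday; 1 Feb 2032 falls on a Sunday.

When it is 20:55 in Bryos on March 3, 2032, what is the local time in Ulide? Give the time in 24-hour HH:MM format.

1 March 2032 is a Monday, so the first Saturday is March 6 and the third is March 20.
1 November 2032 is a Monday, so the first Sunday is November 7 and the second is November 14.
March 3, 2032 is outside the daylight-saving period (20 March – 14 November), so Bryos is on standard time, UTC−03:15.
20:55 Bryos + 3h15m = 00:10 UTC (rolling into the next day, 4 March 2032).
1 October 2031 is a Wednesday, so Sundays fall on 5, 12, 19, 26; the last is October 26.
1 February 2032 is a Sunday, so the first Saturday is February 7 and the fourth is February 28.
At the standard offset (UTC−07:30), 00:10 UTC − 7h30m = 16:40 Ulide standard time (rolling into the previous day, 3 March 2032).
Daylight saving runs 26 October 2031 – 28 February 2032; the standard-time date in Ulide, March 3, 2032, is outside that window, so Ulide is on standard time at UTC−07:30.
00:10 UTC − 7h30m = 16:40 Ulide (rolling into the previous day, 3 March 2032).

16:40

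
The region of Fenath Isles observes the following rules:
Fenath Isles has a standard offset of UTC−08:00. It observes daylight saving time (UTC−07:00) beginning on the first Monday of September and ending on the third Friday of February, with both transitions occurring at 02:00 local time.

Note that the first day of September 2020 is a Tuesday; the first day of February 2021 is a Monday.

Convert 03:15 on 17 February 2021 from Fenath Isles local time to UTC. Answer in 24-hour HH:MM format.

10:15

1 September 2020 is a Tuesday, so the first Monday is September 7.
1 February 2021 is a Monday, so the first Friday is February 5 and the third is February 19.
Daylight saving runs 7 September 2020 – 19 February 2021; 17 February 2021 is inside that window, so Fenath Isles is at UTC−07:00.
03:15 local + 7h = 10:15 UTC.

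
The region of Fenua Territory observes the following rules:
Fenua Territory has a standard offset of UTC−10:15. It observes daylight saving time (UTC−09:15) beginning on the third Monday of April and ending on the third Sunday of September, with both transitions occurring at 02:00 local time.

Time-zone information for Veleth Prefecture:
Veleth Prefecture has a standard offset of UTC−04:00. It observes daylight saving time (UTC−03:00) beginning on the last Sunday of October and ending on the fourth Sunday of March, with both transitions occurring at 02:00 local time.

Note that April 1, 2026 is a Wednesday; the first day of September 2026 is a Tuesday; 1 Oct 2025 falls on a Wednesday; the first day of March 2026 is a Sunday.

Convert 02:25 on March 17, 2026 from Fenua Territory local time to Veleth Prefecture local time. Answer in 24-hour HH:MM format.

1 April 2026 is a Wednesday, so the first Monday is April 6 and the third is April 20.
1 September 2026 is a Tuesday, so the first Sunday is September 6 and the third is September 20.
Daylight saving runs 20 April – 20 September; March 17, 2026 is outside that window, so Fenua Territory is on standard time at UTC−10:15.
02:25 Fenua Territory + 10h15m = 12:40 UTC.
1 October 2025 is a Wednesday, so Sundays fall on 5, 12, 19, 26; the last is October 26.
1 March 2026 is a Sunday, so the first Sunday is March 1 and the fourth is March 22.
At the standard offset (UTC−04:00), 12:40 UTC − 4h = 08:40 Veleth Prefecture standard time.
The standard-time date in Veleth Prefecture, March 17, 2026, falls between 26 October 2025 and 22 March 2026, so daylight saving is in effect and Veleth Prefecture is at UTC−03:00.
12:40 UTC − 3h = 09:40 Veleth Prefecture.

09:40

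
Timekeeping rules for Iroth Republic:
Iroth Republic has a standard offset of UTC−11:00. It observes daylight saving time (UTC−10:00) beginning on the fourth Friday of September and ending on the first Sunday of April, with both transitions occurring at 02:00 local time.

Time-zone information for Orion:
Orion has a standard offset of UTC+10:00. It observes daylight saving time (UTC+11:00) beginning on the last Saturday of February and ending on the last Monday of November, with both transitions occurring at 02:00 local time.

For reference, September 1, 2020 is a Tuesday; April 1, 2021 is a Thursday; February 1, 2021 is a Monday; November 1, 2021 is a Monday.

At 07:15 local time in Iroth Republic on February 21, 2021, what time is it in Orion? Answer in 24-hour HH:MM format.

1 September 2020 is a Tuesday, so the first Friday is September 4 and the fourth is September 25.
1 April 2021 is a Thursday, so the first Sunday is April 4.
February 21, 2021 falls between 25 September 2020 and 4 April 2021, so daylight saving is in effect and Iroth Republic is at UTC−10:00.
07:15 Iroth Republic + 10h = 17:15 UTC.
1 February 2021 is a Monday, so Saturdays fall on 6, 13, 20, 27; the last is February 27.
1 November 2021 is a Monday, so Mondays fall on 1, 8, 15, 22, 29; the last is November 29.
At the standard offset (UTC+10:00), 17:15 UTC + 10h = 03:15 Orion standard time (rolling into the next day, 22 February 2021).
The standard-time date in Orion, February 22, 2021, is outside the daylight-saving period (27 February – 29 November), so Orion is on standard time, UTC+10:00.
17:15 UTC + 10h = 03:15 Orion (rolling into the next day, 22 February 2021).

03:15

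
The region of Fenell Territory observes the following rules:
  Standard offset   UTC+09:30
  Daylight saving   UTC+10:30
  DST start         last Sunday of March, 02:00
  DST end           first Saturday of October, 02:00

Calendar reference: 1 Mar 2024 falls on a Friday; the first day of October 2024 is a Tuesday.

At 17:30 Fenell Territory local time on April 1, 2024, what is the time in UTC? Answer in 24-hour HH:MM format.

1 March 2024 is a Friday, so Sundays fall on 3, 10, 17, 24, 31; the last is March 31.
1 October 2024 is a Tuesday, so the first Saturday is October 5.
April 1, 2024 falls between 31 March and 5 October, so daylight saving is in effect and Fenell Territory is at UTC+10:30.
17:30 local − 10h30m = 07:00 UTC.

07:00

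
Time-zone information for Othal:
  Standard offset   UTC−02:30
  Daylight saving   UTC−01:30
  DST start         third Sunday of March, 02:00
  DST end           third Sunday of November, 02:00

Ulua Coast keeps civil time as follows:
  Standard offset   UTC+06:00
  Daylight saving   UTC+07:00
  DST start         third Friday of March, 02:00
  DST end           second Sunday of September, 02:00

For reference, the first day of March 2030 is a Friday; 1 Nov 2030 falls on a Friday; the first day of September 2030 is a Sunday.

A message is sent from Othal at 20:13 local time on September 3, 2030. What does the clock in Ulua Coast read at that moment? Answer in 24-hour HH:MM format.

1 March 2030 is a Friday, so the first Sunday is March 3 and the third is March 17.
1 November 2030 is a Friday, so the first Sunday is November 3 and the third is November 17.
September 3, 2030 lies within the daylight-saving period (17 March – 17 November), so Othal is on daylight time, UTC−01:30.
20:13 Othal + 1h30m = 21:43 UTC.
1 March 2030 is a Friday, so the first Friday is March 1 and the third is March 15.
1 September 2030 is a Sunday, so the first Sunday is September 1 and the second is September 8.
At the standard offset (UTC+06:00), 21:43 UTC + 6h = 03:43 Ulua Coast standard time (rolling into the next day, 4 September 2030).
Daylight saving runs 15 March – 8 September; the standard-time date in Ulua Coast, September 4, 2030, is inside that window, so Ulua Coast is at UTC+07:00.
21:43 UTC + 7h = 04:43 Ulua Coast (rolling into the next day, 4 September 2030).

04:43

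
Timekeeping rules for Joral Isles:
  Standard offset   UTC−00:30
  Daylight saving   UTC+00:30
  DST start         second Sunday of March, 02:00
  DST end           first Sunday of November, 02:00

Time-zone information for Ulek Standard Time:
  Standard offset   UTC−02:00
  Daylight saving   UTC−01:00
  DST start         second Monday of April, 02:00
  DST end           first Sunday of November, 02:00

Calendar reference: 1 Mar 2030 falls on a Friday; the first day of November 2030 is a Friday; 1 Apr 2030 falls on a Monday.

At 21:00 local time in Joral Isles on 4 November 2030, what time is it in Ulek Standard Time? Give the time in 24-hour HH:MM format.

1 March 2030 is a Friday, so the first Sunday is March 3 and the second is March 10.
1 November 2030 is a Friday, so the first Sunday is November 3.
Daylight saving runs 10 March – 3 November; 4 November 2030 is outside that window, so Joral Isles is on standard time at UTC−00:30.
21:00 Joral Isles + 0h30m = 21:30 UTC.
1 April 2030 is a Monday, so the first Monday is April 1 and the second is April 8.
1 November 2030 is a Friday, so the first Sunday is November 3.
At the standard offset (UTC−02:00), 21:30 UTC − 2h = 19:30 Ulek Standard Time standard time.
The standard-time date in Ulek Standard Time, 4 November 2030, is outside the daylight-saving period (8 April – 3 November), so Ulek Standard Time is on standard time, UTC−02:00.
21:30 UTC − 2h = 19:30 Ulek Standard Time.

19:30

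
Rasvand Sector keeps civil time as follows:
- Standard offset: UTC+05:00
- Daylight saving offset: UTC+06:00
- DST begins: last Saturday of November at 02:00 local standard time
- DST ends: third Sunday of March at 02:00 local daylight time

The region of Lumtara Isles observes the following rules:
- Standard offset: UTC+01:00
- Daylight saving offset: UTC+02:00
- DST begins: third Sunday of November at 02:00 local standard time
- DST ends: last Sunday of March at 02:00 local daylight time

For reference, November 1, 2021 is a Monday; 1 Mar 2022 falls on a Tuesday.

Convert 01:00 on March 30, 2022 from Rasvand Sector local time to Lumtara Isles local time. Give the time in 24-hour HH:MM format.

21:00

1 November 2021 is a Monday, so Saturdays fall on 6, 13, 20, 27; the last is November 27.
1 March 2022 is a Tuesday, so the first Sunday is March 6 and the third is March 20.
March 30, 2022 does not fall between 27 November 2021 and 20 March 2022, so daylight saving is not in effect and Rasvand Sector is at UTC+05:00.
01:00 Rasvand Sector − 5h = 20:00 UTC (rolling into the previous day, 29 March 2022).
1 November 2021 is a Monday, so the first Sunday is November 7 and the third is November 21.
1 March 2022 is a Tuesday, so Sundays fall on 6, 13, 20, 27; the last is March 27.
At the standard offset (UTC+01:00), 20:00 UTC + 1h = 21:00 Lumtara Isles standard time.
Daylight saving runs 21 November 2021 – 27 March 2022; the standard-time date in Lumtara Isles, March 29, 2022, is outside that window, so Lumtara Isles is on standard time at UTC+01:00.
20:00 UTC + 1h = 21:00 Lumtara Isles.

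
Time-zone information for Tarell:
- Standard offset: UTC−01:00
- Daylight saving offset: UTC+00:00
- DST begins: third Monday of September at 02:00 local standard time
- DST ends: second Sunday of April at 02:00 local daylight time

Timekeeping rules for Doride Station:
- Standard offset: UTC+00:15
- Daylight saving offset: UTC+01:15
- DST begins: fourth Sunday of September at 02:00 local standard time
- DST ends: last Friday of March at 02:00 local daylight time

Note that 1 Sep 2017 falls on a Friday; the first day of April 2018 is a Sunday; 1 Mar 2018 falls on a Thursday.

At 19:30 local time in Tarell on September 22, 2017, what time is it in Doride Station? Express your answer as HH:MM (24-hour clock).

1 September 2017 is a Friday, so the first Monday is September 4 and the third is September 18.
1 April 2018 is a Sunday, so the first Sunday is April 1 and the second is April 8.
September 22, 2017 lies within the daylight-saving period (18 September 2017 – 8 April 2018), so Tarell is on daylight time, UTC+00:00.
19:30 Tarell − 0h = 19:30 UTC.
1 September 2017 is a Friday, so the first Sunday is September 3 and the fourth is September 24.
1 March 2018 is a Thursday, so Fridays fall on 2, 9, 16, 23, 30; the last is March 30.
At the standard offset (UTC+00:15), 19:30 UTC + 0h15m = 19:45 Doride Station standard time.
Daylight saving runs 24 September 2017 – 30 March 2018; the standard-time date in Doride Station, September 22, 2017, is outside that window, so Doride Station is on standard time at UTC+00:15.
19:30 UTC + 0h15m = 19:45 Doride Station.

19:45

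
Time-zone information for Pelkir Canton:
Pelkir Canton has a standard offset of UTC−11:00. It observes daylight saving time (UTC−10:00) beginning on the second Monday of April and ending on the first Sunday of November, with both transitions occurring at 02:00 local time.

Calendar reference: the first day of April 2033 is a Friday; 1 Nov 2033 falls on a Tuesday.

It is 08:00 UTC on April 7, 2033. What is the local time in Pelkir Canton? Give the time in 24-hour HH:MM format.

21:00

1 April 2033 is a Friday, so the first Monday is April 4 and the second is April 11.
1 November 2033 is a Tuesday, so the first Sunday is November 6.
At the standard offset (UTC−11:00), 08:00 UTC − 11h = 21:00 Pelkir Canton standard time (rolling into the previous day, 6 April 2033).
Daylight saving runs 11 April – 6 November; the standard-time date in Pelkir Canton, April 6, 2033, is outside that window, so Pelkir Canton is on standard time at UTC−11:00.
08:00 UTC − 11h = 21:00 local (rolling into the previous day, 6 April 2033).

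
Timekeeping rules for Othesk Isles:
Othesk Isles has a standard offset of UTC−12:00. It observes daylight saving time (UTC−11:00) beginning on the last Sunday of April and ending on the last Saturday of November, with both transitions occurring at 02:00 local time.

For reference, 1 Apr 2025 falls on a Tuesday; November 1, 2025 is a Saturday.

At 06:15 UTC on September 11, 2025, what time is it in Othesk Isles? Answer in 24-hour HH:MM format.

19:15

1 April 2025 is a Tuesday, so Sundays fall on 6, 13, 20, 27; the last is April 27.
1 November 2025 is a Saturday, so Saturdays fall on 1, 8, 15, 22, 29; the last is November 29.
At the standard offset (UTC−12:00), 06:15 UTC − 12h = 18:15 Othesk Isles standard time (rolling into the previous day, 10 September 2025).
The standard-time date in Othesk Isles, September 10, 2025, lies within the daylight-saving period (27 April – 29 November), so Othesk Isles is on daylight time, UTC−11:00.
06:15 UTC − 11h = 19:15 local (rolling into the previous day, 10 September 2025).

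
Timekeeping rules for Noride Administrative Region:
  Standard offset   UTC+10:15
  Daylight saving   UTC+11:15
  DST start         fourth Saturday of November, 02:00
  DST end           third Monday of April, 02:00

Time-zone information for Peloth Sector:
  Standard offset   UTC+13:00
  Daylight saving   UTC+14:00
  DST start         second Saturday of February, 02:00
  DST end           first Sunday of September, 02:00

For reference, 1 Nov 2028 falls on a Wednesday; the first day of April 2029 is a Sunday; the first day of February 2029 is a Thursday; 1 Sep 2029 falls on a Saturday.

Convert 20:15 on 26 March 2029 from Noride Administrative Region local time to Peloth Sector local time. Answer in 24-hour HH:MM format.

1 November 2028 is a Wednesday, so the first Saturday is November 4 and the fourth is November 25.
1 April 2029 is a Sunday, so the first Monday is April 2 and the third is April 16.
Daylight saving runs 25 November 2028 – 16 April 2029; 26 March 2029 is inside that window, so Noride Administrative Region is at UTC+11:15.
20:15 Noride Administrative Region − 11h15m = 09:00 UTC.
1 February 2029 is a Thursday, so the first Saturday is February 3 and the second is February 10.
1 September 2029 is a Saturday, so the first Sunday is September 2.
At the standard offset (UTC+13:00), 09:00 UTC + 13h = 22:00 Peloth Sector standard time.
The standard-time date in Peloth Sector, 26 March 2029, falls between 10 February and 2 September, so daylight saving is in effect and Peloth Sector is at UTC+14:00.
09:00 UTC + 14h = 23:00 Peloth Sector.

23:00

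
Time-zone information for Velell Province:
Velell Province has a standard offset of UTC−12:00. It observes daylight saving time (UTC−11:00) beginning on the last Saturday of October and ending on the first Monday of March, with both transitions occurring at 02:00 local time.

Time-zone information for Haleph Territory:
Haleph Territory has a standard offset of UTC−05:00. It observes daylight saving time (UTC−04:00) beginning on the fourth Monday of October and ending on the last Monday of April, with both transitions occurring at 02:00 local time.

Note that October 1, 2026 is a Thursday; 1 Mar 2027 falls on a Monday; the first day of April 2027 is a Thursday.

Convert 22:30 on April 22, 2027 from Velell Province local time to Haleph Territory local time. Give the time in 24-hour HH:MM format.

06:30

1 October 2026 is a Thursday, so Saturdays fall on 3, 10, 17, 24, 31; the last is October 31.
1 March 2027 is a Monday, so the first Monday is March 1.
April 22, 2027 does not fall between 31 October 2026 and 1 March 2027, so daylight saving is not in effect and Velell Province is at UTC−12:00.
22:30 Velell Province + 12h = 10:30 UTC (rolling into the next day, 23 April 2027).
1 October 2026 is a Thursday, so the first Monday is October 5 and the fourth is October 26.
1 April 2027 is a Thursday, so Mondays fall on 5, 12, 19, 26; the last is April 26.
At the standard offset (UTC−05:00), 10:30 UTC − 5h = 05:30 Haleph Territory standard time.
The standard-time date in Haleph Territory, April 23, 2027, lies within the daylight-saving period (26 October 2026 – 26 April 2027), so Haleph Territory is on daylight time, UTC−04:00.
10:30 UTC − 4h = 06:30 Haleph Territory.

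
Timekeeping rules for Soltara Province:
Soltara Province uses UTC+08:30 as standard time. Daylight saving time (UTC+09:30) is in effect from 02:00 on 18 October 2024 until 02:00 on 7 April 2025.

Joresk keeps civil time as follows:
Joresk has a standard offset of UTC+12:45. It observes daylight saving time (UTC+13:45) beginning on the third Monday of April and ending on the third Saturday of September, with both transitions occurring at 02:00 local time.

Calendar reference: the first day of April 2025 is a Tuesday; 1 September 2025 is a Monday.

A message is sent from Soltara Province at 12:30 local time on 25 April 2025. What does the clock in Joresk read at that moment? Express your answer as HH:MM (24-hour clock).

17:45

25 April 2025 does not fall between 18 October 2024 and 7 April 2025, so daylight saving is not in effect and Soltara Province is at UTC+08:30.
12:30 Soltara Province − 8h30m = 04:00 UTC.
1 April 2025 is a Tuesday, so the first Monday is April 7 and the third is April 21.
1 September 2025 is a Monday, so the first Saturday is September 6 and the third is September 20.
At the standard offset (UTC+12:45), 04:00 UTC + 12h45m = 16:45 Joresk standard time.
Daylight saving runs 21 April – 20 September; the standard-time date in Joresk, 25 April 2025, is inside that window, so Joresk is at UTC+13:45.
04:00 UTC + 13h45m = 17:45 Joresk.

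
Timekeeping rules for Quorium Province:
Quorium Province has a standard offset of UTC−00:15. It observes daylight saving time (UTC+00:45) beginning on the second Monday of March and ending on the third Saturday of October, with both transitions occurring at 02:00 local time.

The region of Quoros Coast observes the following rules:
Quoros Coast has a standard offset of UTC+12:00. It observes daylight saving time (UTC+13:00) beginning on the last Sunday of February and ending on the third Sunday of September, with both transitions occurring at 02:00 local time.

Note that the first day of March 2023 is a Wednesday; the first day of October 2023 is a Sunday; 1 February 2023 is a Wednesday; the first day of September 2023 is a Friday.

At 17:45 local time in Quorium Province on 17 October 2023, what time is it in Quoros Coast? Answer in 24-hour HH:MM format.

05:00

1 March 2023 is a Wednesday, so the first Monday is March 6 and the second is March 13.
1 October 2023 is a Sunday, so the first Saturday is October 7 and the third is October 21.
Daylight saving runs 13 March – 21 October; 17 October 2023 is inside that window, so Quorium Province is at UTC+00:45.
17:45 Quorium Province − 0h45m = 17:00 UTC.
1 February 2023 is a Wednesday, so Sundays fall on 5, 12, 19, 26; the last is February 26.
1 September 2023 is a Friday, so the first Sunday is September 3 and the third is September 17.
At the standard offset (UTC+12:00), 17:00 UTC + 12h = 05:00 Quoros Coast standard time (rolling into the next day, 18 October 2023).
The standard-time date in Quoros Coast, 18 October 2023, is outside the daylight-saving period (26 February – 17 September), so Quoros Coast is on standard time, UTC+12:00.
17:00 UTC + 12h = 05:00 Quoros Coast (rolling into the next day, 18 October 2023).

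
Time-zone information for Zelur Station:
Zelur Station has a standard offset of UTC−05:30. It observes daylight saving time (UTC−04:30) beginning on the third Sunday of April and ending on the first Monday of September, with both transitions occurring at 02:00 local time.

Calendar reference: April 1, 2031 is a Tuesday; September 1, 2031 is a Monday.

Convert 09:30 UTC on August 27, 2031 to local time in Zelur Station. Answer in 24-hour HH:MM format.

1 April 2031 is a Tuesday, so the first Sunday is April 6 and the third is April 20.
1 September 2031 is a Monday, so the first Monday is September 1.
At the standard offset (UTC−05:30), 09:30 UTC − 5h30m = 04:00 Zelur Station standard time.
The standard-time date in Zelur Station, August 27, 2031, lies within the daylight-saving period (20 April – 1 September), so Zelur Station is on daylight time, UTC−04:30.
09:30 UTC − 4h30m = 05:00 local.

05:00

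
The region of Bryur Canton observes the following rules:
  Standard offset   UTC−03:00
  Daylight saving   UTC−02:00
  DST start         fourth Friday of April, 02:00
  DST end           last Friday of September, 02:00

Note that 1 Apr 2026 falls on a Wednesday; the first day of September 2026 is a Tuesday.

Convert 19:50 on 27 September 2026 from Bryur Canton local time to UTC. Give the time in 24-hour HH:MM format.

22:50

1 April 2026 is a Wednesday, so the first Friday is April 3 and the fourth is April 24.
1 September 2026 is a Tuesday, so Fridays fall on 4, 11, 18, 25; the last is September 25.
27 September 2026 is outside the daylight-saving period (24 April – 25 September), so Bryur Canton is on standard time, UTC−03:00.
19:50 local + 3h = 22:50 UTC.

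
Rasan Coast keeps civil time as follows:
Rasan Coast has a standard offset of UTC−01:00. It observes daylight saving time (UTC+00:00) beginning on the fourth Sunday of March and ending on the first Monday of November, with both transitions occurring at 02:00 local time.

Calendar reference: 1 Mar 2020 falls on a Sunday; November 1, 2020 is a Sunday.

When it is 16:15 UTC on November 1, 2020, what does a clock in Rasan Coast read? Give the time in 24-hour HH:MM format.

16:15

1 March 2020 is a Sunday, so the first Sunday is March 1 and the fourth is March 22.
1 November 2020 is a Sunday, so the first Monday is November 2.
At the standard offset (UTC−01:00), 16:15 UTC − 1h = 15:15 Rasan Coast standard time.
Daylight saving runs 22 March – 2 November; the standard-time date in Rasan Coast, November 1, 2020, is inside that window, so Rasan Coast is at UTC+00:00.
16:15 UTC + 0h = 16:15 local.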